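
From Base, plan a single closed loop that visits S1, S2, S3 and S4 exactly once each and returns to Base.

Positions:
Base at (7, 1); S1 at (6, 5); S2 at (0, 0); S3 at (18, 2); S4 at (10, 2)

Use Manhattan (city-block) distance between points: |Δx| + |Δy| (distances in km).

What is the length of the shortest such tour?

Base-S1-S2-S3-S4-Base: 5+11+20+8+4 = 48
Base-S1-S2-S4-S3-Base: 5+11+12+8+12 = 48
Base-S1-S3-S2-S4-Base: 5+15+20+12+4 = 56
Base-S1-S3-S4-S2-Base: 5+15+8+12+8 = 48
Base-S1-S4-S2-S3-Base: 5+7+12+20+12 = 56
Base-S1-S4-S3-S2-Base: 5+7+8+20+8 = 48
Base-S2-S1-S3-S4-Base: 8+11+15+8+4 = 46
Base-S2-S1-S4-S3-Base: 8+11+7+8+12 = 46
Base-S2-S3-S1-S4-Base: 8+20+15+7+4 = 54
Base-S2-S4-S1-S3-Base: 8+12+7+15+12 = 54
Base-S3-S1-S2-S4-Base: 12+15+11+12+4 = 54
Base-S3-S2-S1-S4-Base: 12+20+11+7+4 = 54
The minimum is 46.
One optimal route: Base → S2 → S1 → S3 → S4 → Base (or its reverse).

Shortest round trip = 46 km.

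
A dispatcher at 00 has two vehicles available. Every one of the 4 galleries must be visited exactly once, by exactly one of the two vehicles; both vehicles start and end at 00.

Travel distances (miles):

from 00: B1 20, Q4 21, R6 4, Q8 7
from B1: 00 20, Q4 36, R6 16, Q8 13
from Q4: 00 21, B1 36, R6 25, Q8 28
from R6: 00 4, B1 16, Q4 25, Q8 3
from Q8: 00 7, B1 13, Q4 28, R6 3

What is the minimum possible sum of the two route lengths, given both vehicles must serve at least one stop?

There are 2^3 − 1 = 7 ways to divide the 4 stops into two non-empty groups. For each, the best each vehicle can do is its own shortest tour through its group:
  {B1} + {Q4, R6, Q8}: 40 + 56 = 96
  {Q4} + {B1, R6, Q8}: 42 + 40 = 82
  {B1, Q4} + {R6, Q8}: 77 + 14 = 91
  {R6} + {B1, Q4, Q8}: 8 + 77 = 85
  {B1, R6} + {Q4, Q8}: 40 + 56 = 96
  {Q4, R6} + {B1, Q8}: 50 + 40 = 90
  … (7 splits in total)
Best: vehicle 1 00 → Q4 → 00 = 42; vehicle 2 00 → B1 → Q8 → R6 → 00 = 40; combined 82.

Minimum combined distance: 82 miles.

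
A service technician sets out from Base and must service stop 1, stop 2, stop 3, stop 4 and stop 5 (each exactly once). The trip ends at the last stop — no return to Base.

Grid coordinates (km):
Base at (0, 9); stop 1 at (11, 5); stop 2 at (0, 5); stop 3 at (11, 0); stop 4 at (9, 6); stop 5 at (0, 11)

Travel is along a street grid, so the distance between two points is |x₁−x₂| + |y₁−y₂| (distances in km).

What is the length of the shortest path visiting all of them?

Minimum one-way distance = 26 km.

There are 5! = 120 possible orderings.
Base - stop 1 - stop 2 - stop 3 - stop 4 - stop 5: 15+11+16+8+14 = 64
Base - stop 1 - stop 2 - stop 3 - stop 5 - stop 4: 15+11+16+22+14 = 78
Base - stop 1 - stop 2 - stop 4 - stop 3 - stop 5: 15+11+10+8+22 = 66
Base - stop 1 - stop 2 - stop 4 - stop 5 - stop 3: 15+11+10+14+22 = 72
Base - stop 1 - stop 2 - stop 5 - stop 3 - stop 4: 15+11+6+22+8 = 62
Base - stop 1 - stop 2 - stop 5 - stop 4 - stop 3: 15+11+6+14+8 = 54
Base - stop 1 - stop 3 - stop 2 - stop 4 - stop 5: 15+5+16+10+14 = 60
Base - stop 1 - stop 3 - stop 2 - stop 5 - stop 4: 15+5+16+6+14 = 56
Base - stop 1 - stop 3 - stop 4 - stop 2 - stop 5: 15+5+8+10+6 = 44
Base - stop 1 - stop 3 - stop 4 - stop 5 - stop 2: 15+5+8+14+6 = 48
Base - stop 1 - stop 3 - stop 5 - stop 2 - stop 4: 15+5+22+6+10 = 58
Base - stop 1 - stop 3 - stop 5 - stop 4 - stop 2: 15+5+22+14+10 = 66
Base - stop 1 - stop 4 - stop 2 - stop 3 - stop 5: 15+3+10+16+22 = 66
Base - stop 1 - stop 4 - stop 2 - stop 5 - stop 3: 15+3+10+6+22 = 56
… (106 more)
Base - stop 5 - stop 2 - stop 4 - stop 1 - stop 3: 2+6+10+3+5 = 26  ← best
The minimum is 26.
One shortest path: Base → stop 5 → stop 2 → stop 4 → stop 1 → stop 3.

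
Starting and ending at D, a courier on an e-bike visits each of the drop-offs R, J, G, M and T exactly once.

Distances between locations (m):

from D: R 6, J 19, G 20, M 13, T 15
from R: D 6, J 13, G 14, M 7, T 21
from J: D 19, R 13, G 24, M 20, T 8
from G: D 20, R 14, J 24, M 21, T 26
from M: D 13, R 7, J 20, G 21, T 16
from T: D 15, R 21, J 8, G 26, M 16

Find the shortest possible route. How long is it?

81 m — the shortest possible round trip.

There are 60 distinct closed tours to check (reversals are equivalent).
D → R → J → G → M → T → D: 6+13+24+21+16+15 = 95
D → R → J → G → T → M → D: 6+13+24+26+16+13 = 98
D → R → J → M → G → T → D: 6+13+20+21+26+15 = 101
D → R → J → M → T → G → D: 6+13+20+16+26+20 = 101
D → R → J → T → G → M → D: 6+13+8+26+21+13 = 87
D → R → J → T → M → G → D: 6+13+8+16+21+20 = 84
D → R → G → J → M → T → D: 6+14+24+20+16+15 = 95
D → R → G → J → T → M → D: 6+14+24+8+16+13 = 81
D → R → G → M → J → T → D: 6+14+21+20+8+15 = 84
D → R → G → M → T → J → D: 6+14+21+16+8+19 = 84
D → R → G → T → J → M → D: 6+14+26+8+20+13 = 87
D → R → G → T → M → J → D: 6+14+26+16+20+19 = 101
D → R → M → J → G → T → D: 6+7+20+24+26+15 = 98
D → R → M → J → T → G → D: 6+7+20+8+26+20 = 87
… (46 more)
The minimum is 81.
One optimal route: D → R → G → J → T → M → D (or its reverse).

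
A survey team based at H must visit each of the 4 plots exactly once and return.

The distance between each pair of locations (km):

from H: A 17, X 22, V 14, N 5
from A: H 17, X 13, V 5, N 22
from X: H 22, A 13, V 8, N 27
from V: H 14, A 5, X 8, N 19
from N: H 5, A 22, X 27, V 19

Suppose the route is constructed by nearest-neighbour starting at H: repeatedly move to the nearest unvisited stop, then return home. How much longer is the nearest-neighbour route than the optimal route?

2 km longer than the optimal tour.

H: N=5, V=14, A=17, X=22 ⇒ N
N: V=19, A=22, X=27 ⇒ V
V: A=5, X=8 ⇒ A
A: X=13 ⇒ X
NN route H → N → V → A → X → H costs 64.
Optimal: H → A → X → V → N → H costs 62 (by enumerating all 12 distinct tours).
Excess = 64 − 62 = 2.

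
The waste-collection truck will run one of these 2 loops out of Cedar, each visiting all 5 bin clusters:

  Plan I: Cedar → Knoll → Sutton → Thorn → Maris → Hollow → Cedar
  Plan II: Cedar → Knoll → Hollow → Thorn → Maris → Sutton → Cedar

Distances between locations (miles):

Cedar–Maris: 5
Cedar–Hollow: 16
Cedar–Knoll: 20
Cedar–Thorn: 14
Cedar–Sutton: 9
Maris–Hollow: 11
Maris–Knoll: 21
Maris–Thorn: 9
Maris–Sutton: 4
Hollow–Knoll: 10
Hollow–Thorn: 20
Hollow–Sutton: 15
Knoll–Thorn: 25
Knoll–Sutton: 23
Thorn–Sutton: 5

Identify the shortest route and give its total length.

Shortest is Plan II, total 72 miles.

Plan I: 20 + 23 + 5 + 9 + 11 + 16 = 84
Plan II: 20 + 10 + 20 + 9 + 4 + 9 = 72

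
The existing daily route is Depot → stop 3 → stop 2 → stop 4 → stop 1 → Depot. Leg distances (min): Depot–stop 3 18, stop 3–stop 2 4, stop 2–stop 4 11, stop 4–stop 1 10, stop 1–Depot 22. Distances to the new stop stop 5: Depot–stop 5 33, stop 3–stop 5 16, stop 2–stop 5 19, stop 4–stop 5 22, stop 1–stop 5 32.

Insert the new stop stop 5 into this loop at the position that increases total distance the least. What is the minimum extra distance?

+30 min — insert stop 5 between stop 2 and stop 4.

Insertion cost between consecutive stops i–j is d(i,stop 5) + d(stop 5,j) − d(i,j):
  between Depot and stop 3: 33 + 16 − 18 = 31
  between stop 3 and stop 2: 16 + 19 − 4 = 31
  between stop 2 and stop 4: 19 + 22 − 11 = 30
  between stop 4 and stop 1: 22 + 32 − 10 = 44
  between stop 1 and Depot: 32 + 33 − 22 = 43
Cheapest insertion is between stop 2 and stop 4, adding 30.
New total = 65 + 30 = 95.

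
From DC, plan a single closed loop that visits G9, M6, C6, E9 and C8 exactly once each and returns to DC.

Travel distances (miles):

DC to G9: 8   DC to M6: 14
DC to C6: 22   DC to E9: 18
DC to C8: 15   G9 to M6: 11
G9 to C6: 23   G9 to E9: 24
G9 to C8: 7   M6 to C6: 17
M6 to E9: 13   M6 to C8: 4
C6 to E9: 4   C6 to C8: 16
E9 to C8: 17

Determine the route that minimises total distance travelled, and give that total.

DC - G9 - M6 - C6 - E9 - C8 - DC: 8+11+17+4+17+15 = 72
DC - G9 - M6 - C6 - C8 - E9 - DC: 8+11+17+16+17+18 = 87
DC - G9 - M6 - E9 - C6 - C8 - DC: 8+11+13+4+16+15 = 67
DC - G9 - M6 - E9 - C8 - C6 - DC: 8+11+13+17+16+22 = 87
DC - G9 - M6 - C8 - C6 - E9 - DC: 8+11+4+16+4+18 = 61
DC - G9 - M6 - C8 - E9 - C6 - DC: 8+11+4+17+4+22 = 66
DC - G9 - C6 - M6 - E9 - C8 - DC: 8+23+17+13+17+15 = 93
DC - G9 - C6 - M6 - C8 - E9 - DC: 8+23+17+4+17+18 = 87
DC - G9 - C6 - E9 - M6 - C8 - DC: 8+23+4+13+4+15 = 67
DC - G9 - C6 - E9 - C8 - M6 - DC: 8+23+4+17+4+14 = 70
DC - G9 - C6 - C8 - M6 - E9 - DC: 8+23+16+4+13+18 = 82
DC - G9 - C6 - C8 - E9 - M6 - DC: 8+23+16+17+13+14 = 91
DC - G9 - E9 - M6 - C6 - C8 - DC: 8+24+13+17+16+15 = 93
DC - G9 - E9 - M6 - C8 - C6 - DC: 8+24+13+4+16+22 = 87
… (46 more)
DC - G9 - C8 - M6 - C6 - E9 - DC: 8+7+4+17+4+18 = 58  ← best
The minimum is 58.
One optimal route: DC → G9 → C8 → M6 → C6 → E9 → DC (or its reverse).

Shortest round trip = 58 miles.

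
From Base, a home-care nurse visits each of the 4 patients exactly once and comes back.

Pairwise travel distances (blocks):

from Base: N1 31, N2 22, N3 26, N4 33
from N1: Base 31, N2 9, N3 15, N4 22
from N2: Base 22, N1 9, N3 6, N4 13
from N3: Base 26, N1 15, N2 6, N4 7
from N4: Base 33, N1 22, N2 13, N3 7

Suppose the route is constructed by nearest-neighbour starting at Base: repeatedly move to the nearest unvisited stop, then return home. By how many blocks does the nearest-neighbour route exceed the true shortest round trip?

From Base: N2=22, N3=26, N1=31, N4=33 → choose N2 (22).
From N2: N3=6, N1=9, N4=13 → choose N3 (6).
From N3: N4=7, N1=15 → choose N4 (7).
From N4: N1=22 → choose N1 (22).
NN route Base → N2 → N3 → N4 → N1 → Base costs 88.
Optimal: Base → N1 → N2 → N3 → N4 → Base costs 86 (by enumerating all 12 distinct tours).
Excess = 88 − 86 = 2.

Excess over optimum: 2 blocks.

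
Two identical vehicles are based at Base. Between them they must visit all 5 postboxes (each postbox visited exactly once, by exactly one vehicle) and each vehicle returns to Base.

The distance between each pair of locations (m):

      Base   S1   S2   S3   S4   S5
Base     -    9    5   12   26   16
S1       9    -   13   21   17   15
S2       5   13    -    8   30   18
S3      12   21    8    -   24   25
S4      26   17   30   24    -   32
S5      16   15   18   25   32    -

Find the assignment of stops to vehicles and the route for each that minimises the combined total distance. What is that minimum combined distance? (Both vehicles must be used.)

94 m — the smallest possible combined total.

Check every non-empty split of the stops between the two vehicles; for each half take its own optimal tour:
  {S1} + {S2, S3, S4, S5}: 18 + 85 = 103
  {S2} + {S1, S3, S4, S5}: 10 + 84 = 94
  {S1, S2} + {S3, S4, S5}: 27 + 84 = 111
  {S3} + {S1, S2, S4, S5}: 24 + 81 = 105
  {S1, S3} + {S2, S4, S5}: 42 + 81 = 123
  {S2, S3} + {S1, S4, S5}: 25 + 74 = 99
  … (15 splits in total)
Best: vehicle 1 Base → S2 → Base = 10; vehicle 2 Base → S3 → S4 → S1 → S5 → Base = 84; combined 94.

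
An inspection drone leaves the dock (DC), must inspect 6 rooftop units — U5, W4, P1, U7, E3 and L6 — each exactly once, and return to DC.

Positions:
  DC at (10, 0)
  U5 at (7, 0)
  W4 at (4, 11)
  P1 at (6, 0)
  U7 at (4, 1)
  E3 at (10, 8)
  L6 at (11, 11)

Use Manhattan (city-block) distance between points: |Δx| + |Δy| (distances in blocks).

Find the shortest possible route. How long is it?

36 blocks — the shortest possible round trip.

There are 360 distinct closed tours to check (reversals are equivalent).
DC - U5 - W4 - P1 - U7 - E3 - L6 - DC: 3+14+13+3+13+4+12 = 62
DC - U5 - W4 - P1 - U7 - L6 - E3 - DC: 3+14+13+3+17+4+8 = 62
DC - U5 - W4 - P1 - E3 - U7 - L6 - DC: 3+14+13+12+13+17+12 = 84
DC - U5 - W4 - P1 - E3 - L6 - U7 - DC: 3+14+13+12+4+17+7 = 70
DC - U5 - W4 - P1 - L6 - U7 - E3 - DC: 3+14+13+16+17+13+8 = 84
DC - U5 - W4 - P1 - L6 - E3 - U7 - DC: 3+14+13+16+4+13+7 = 70
DC - U5 - W4 - U7 - P1 - E3 - L6 - DC: 3+14+10+3+12+4+12 = 58
DC - U5 - W4 - U7 - P1 - L6 - E3 - DC: 3+14+10+3+16+4+8 = 58
… (352 more)
DC - U5 - P1 - U7 - W4 - L6 - E3 - DC: 3+1+3+10+7+4+8 = 36  ← best
The minimum is 36.
One optimal route: DC → U5 → P1 → U7 → W4 → L6 → E3 → DC (or its reverse).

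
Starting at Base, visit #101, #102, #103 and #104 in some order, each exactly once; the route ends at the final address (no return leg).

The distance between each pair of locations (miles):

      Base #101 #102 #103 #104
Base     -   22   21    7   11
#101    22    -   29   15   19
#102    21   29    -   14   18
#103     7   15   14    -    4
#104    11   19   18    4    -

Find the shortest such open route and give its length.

58 miles — the minimum one-way total.

There are 4! = 24 possible orderings.
Base - #101 - #102 - #103 - #104: 22+29+14+4 = 69
Base - #101 - #102 - #104 - #103: 22+29+18+4 = 73
Base - #101 - #103 - #102 - #104: 22+15+14+18 = 69
Base - #101 - #103 - #104 - #102: 22+15+4+18 = 59
Base - #101 - #104 - #102 - #103: 22+19+18+14 = 73
Base - #101 - #104 - #103 - #102: 22+19+4+14 = 59
Base - #102 - #101 - #103 - #104: 21+29+15+4 = 69
Base - #102 - #101 - #104 - #103: 21+29+19+4 = 73
Base - #102 - #103 - #101 - #104: 21+14+15+19 = 69
Base - #102 - #103 - #104 - #101: 21+14+4+19 = 58
Base - #102 - #104 - #101 - #103: 21+18+19+15 = 73
Base - #102 - #104 - #103 - #101: 21+18+4+15 = 58
Base - #103 - #101 - #102 - #104: 7+15+29+18 = 69
Base - #103 - #101 - #104 - #102: 7+15+19+18 = 59
… (10 more)
The minimum is 58.
One shortest path: Base → #102 → #103 → #104 → #101.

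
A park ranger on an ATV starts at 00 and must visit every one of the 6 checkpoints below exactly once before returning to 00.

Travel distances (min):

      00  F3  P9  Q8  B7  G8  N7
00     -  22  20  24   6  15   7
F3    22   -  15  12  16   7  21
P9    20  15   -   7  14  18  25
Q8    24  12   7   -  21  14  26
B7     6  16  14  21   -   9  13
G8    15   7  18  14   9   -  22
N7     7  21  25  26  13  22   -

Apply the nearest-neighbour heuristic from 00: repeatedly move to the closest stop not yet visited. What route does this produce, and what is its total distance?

00 → [B7:6 / N7:7 / G8:15 / P9:20 / F3:22 / Q8:24] → B7 (6)
B7 → [G8:9 / N7:13 / P9:14 / F3:16 / Q8:21] → G8 (9)
G8 → [F3:7 / Q8:14 / P9:18 / N7:22] → F3 (7)
F3 → [Q8:12 / P9:15 / N7:21] → Q8 (12)
Q8 → [P9:7 / N7:26] → P9 (7)
P9 → [N7:25] → N7 (25)
Return N7→00: 7.
Total = 6 + 9 + 7 + 12 + 7 + 25 + 7 = 73.

Nearest-neighbour total = 73 min; route 00 → B7 → G8 → F3 → Q8 → P9 → N7 → 00.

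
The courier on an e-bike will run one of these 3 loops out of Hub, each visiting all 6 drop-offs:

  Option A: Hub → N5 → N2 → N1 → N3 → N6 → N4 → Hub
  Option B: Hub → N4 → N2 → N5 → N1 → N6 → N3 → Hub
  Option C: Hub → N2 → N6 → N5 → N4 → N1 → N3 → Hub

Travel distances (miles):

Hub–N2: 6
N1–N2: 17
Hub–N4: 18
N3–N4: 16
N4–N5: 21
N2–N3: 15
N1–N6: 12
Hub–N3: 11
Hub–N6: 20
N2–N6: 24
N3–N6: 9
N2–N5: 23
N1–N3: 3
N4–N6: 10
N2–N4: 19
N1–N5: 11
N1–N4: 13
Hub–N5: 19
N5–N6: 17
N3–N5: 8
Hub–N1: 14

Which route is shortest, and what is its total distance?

Option A: 19 + 23 + 17 + 3 + 9 + 10 + 18 = 99
Option B: 18 + 19 + 23 + 11 + 12 + 9 + 11 = 103
Option C: 6 + 24 + 17 + 21 + 13 + 3 + 11 = 95

Shortest is Option C, total 95 miles.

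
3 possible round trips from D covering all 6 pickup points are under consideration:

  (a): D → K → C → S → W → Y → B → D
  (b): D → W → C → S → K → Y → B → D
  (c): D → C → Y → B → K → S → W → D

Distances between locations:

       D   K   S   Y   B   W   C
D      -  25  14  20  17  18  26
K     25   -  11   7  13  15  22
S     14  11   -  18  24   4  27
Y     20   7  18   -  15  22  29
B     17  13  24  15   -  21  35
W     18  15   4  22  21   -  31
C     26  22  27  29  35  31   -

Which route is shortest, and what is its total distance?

Shortest is (c), total 116.

(a): 25 + 22 + 27 + 4 + 22 + 15 + 17 = 132
(b): 18 + 31 + 27 + 11 + 7 + 15 + 17 = 126
(c): 26 + 29 + 15 + 13 + 11 + 4 + 18 = 116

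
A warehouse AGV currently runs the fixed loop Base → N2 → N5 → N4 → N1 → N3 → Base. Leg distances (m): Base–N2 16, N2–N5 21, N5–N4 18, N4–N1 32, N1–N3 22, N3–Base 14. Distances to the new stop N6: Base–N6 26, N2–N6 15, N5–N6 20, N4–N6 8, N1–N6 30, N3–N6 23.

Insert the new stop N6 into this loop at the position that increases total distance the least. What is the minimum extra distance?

Insertion cost between consecutive stops i–j is d(i,N6) + d(N6,j) − d(i,j):
  between Base and N2: 26 + 15 − 16 = 25
  between N2 and N5: 15 + 20 − 21 = 14
  between N5 and N4: 20 + 8 − 18 = 10
  between N4 and N1: 8 + 30 − 32 = 6
  between N1 and N3: 30 + 23 − 22 = 31
  between N3 and Base: 23 + 26 − 14 = 35
Cheapest insertion is between N4 and N1, adding 6.
New total = 123 + 6 = 129.

Minimum extra distance: 6 m, inserting N6 between N4 and N1.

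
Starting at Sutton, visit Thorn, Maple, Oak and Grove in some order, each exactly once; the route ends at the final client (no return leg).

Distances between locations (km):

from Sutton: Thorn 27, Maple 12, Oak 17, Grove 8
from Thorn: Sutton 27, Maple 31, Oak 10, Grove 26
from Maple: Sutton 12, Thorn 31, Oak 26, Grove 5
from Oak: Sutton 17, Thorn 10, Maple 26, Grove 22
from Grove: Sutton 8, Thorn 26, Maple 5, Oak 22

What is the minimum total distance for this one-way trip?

49 km — the minimum one-way total.

There are 4! = 24 possible orderings.
Sutton→Thorn→Maple→Oak→Grove: 27+31+26+22 = 106
Sutton→Thorn→Maple→Grove→Oak: 27+31+5+22 = 85
Sutton→Thorn→Oak→Maple→Grove: 27+10+26+5 = 68
Sutton→Thorn→Oak→Grove→Maple: 27+10+22+5 = 64
Sutton→Thorn→Grove→Maple→Oak: 27+26+5+26 = 84
Sutton→Thorn→Grove→Oak→Maple: 27+26+22+26 = 101
Sutton→Maple→Thorn→Oak→Grove: 12+31+10+22 = 75
Sutton→Maple→Thorn→Grove→Oak: 12+31+26+22 = 91
Sutton→Maple→Oak→Thorn→Grove: 12+26+10+26 = 74
Sutton→Maple→Oak→Grove→Thorn: 12+26+22+26 = 86
Sutton→Maple→Grove→Thorn→Oak: 12+5+26+10 = 53
Sutton→Maple→Grove→Oak→Thorn: 12+5+22+10 = 49
Sutton→Oak→Thorn→Maple→Grove: 17+10+31+5 = 63
Sutton→Oak→Thorn→Grove→Maple: 17+10+26+5 = 58
… (10 more)
The minimum is 49.
One shortest path: Sutton → Maple → Grove → Oak → Thorn.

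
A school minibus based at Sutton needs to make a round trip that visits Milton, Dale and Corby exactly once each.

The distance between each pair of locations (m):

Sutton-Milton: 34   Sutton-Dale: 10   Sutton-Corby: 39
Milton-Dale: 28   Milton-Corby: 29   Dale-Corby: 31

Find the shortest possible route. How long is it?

Shortest round trip = 104 m.

With 3 stops there are 3!/2 = 3 distinct round trips (a route and its reverse cost the same).
Sutton→Milton→Dale→Corby→Sutton: 34+28+31+39 = 132
Sutton→Milton→Corby→Dale→Sutton: 34+29+31+10 = 104
Sutton→Dale→Milton→Corby→Sutton: 10+28+29+39 = 106
The minimum is 104.
One optimal route: Sutton → Milton → Corby → Dale → Sutton (or its reverse).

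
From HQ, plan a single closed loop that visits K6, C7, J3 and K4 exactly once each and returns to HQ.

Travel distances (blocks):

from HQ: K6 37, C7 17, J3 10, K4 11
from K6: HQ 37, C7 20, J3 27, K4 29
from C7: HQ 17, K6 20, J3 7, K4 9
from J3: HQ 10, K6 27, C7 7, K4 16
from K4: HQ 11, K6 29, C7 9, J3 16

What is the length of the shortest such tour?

Minimum total distance: 77 blocks.

There are 12 distinct closed tours to check (reversals are equivalent).
HQ-K6-C7-J3-K4-HQ: 37+20+7+16+11 = 91
HQ-K6-C7-K4-J3-HQ: 37+20+9+16+10 = 92
HQ-K6-J3-C7-K4-HQ: 37+27+7+9+11 = 91
HQ-K6-J3-K4-C7-HQ: 37+27+16+9+17 = 106
HQ-K6-K4-C7-J3-HQ: 37+29+9+7+10 = 92
HQ-K6-K4-J3-C7-HQ: 37+29+16+7+17 = 106
HQ-C7-K6-J3-K4-HQ: 17+20+27+16+11 = 91
HQ-C7-K6-K4-J3-HQ: 17+20+29+16+10 = 92
HQ-C7-J3-K6-K4-HQ: 17+7+27+29+11 = 91
HQ-C7-K4-K6-J3-HQ: 17+9+29+27+10 = 92
HQ-J3-K6-C7-K4-HQ: 10+27+20+9+11 = 77
HQ-J3-C7-K6-K4-HQ: 10+7+20+29+11 = 77
The minimum is 77.
One optimal route: HQ → J3 → K6 → C7 → K4 → HQ (or its reverse).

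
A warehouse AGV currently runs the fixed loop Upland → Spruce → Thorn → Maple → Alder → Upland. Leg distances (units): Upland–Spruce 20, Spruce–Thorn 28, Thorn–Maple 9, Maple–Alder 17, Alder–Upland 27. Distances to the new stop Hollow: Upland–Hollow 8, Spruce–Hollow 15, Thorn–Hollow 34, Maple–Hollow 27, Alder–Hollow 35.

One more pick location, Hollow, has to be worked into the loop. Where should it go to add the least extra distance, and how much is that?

Insertion cost between consecutive stops i–j is d(i,Hollow) + d(Hollow,j) − d(i,j):
  between Upland and Spruce: 8 + 15 − 20 = 3
  between Spruce and Thorn: 15 + 34 − 28 = 21
  between Thorn and Maple: 34 + 27 − 9 = 52
  between Maple and Alder: 27 + 35 − 17 = 45
  between Alder and Upland: 35 + 8 − 27 = 16
Cheapest insertion is between Upland and Spruce, adding 3.
New total = 101 + 3 = 104.

+3 — insert Hollow between Upland and Spruce.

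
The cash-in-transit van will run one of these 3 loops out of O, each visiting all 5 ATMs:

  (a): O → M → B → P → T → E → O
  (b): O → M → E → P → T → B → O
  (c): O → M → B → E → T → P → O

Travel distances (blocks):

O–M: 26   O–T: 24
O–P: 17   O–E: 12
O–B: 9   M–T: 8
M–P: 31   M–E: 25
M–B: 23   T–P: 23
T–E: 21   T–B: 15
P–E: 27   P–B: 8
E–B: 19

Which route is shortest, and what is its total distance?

Shortest is (a), total 113 blocks.

(a): 26 + 23 + 8 + 23 + 21 + 12 = 113
(b): 26 + 25 + 27 + 23 + 15 + 9 = 125
(c): 26 + 23 + 19 + 21 + 23 + 17 = 129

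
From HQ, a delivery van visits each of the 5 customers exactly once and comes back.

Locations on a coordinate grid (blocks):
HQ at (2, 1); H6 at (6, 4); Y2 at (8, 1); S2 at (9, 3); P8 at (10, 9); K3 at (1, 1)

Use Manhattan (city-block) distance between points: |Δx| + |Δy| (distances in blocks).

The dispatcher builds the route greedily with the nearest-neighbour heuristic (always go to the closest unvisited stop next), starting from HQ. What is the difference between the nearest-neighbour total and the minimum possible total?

Excess over optimum: 6 blocks.

From HQ: K3=1, Y2=6, H6=7, S2=9, P8=16 → choose K3 (1).
From K3: Y2=7, H6=8, S2=10, P8=17 → choose Y2 (7).
From Y2: S2=3, H6=5, P8=10 → choose S2 (3).
From S2: H6=4, P8=7 → choose H6 (4).
From H6: P8=9 → choose P8 (9).
NN route HQ → K3 → Y2 → S2 → H6 → P8 → HQ costs 40.
Optimal: HQ → H6 → P8 → S2 → Y2 → K3 → HQ costs 34 (by enumerating all 60 distinct tours).
Excess = 40 − 34 = 6.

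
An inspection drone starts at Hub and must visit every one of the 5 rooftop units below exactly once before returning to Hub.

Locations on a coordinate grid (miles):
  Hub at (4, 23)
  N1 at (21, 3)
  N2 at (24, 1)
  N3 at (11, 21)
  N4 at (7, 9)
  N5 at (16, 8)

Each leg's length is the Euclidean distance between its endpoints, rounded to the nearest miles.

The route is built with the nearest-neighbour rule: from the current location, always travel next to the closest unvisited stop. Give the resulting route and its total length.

Nearest-neighbour total = 70 miles; route Hub → N3 → N4 → N5 → N1 → N2 → Hub.

Hub → [N3:7 / N4:14 / N5:19 / N1:26 / N2:30] → N3 (7)
N3 → [N4:13 / N5:14 / N1:21 / N2:24] → N4 (13)
N4 → [N5:9 / N1:15 / N2:19] → N5 (9)
N5 → [N1:7 / N2:11] → N1 (7)
N1 → [N2:4] → N2 (4)
Return N2→Hub: 30.
Total = 7 + 13 + 9 + 7 + 4 + 30 = 70.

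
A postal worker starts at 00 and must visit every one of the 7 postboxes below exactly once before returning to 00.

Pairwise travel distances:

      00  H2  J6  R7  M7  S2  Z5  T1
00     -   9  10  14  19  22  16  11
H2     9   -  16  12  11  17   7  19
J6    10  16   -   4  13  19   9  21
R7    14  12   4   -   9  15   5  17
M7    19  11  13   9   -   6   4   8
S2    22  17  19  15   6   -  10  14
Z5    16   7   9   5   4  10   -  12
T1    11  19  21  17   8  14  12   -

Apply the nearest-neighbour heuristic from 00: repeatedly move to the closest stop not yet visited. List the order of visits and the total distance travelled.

00 → [H2:9 / J6:10 / T1:11 / R7:14 / Z5:16 / M7:19 / S2:22] → H2 (9)
H2 → [Z5:7 / M7:11 / R7:12 / J6:16 / S2:17 / T1:19] → Z5 (7)
Z5 → [M7:4 / R7:5 / J6:9 / S2:10 / T1:12] → M7 (4)
M7 → [S2:6 / T1:8 / R7:9 / J6:13] → S2 (6)
S2 → [T1:14 / R7:15 / J6:19] → T1 (14)
T1 → [R7:17 / J6:21] → R7 (17)
R7 → [J6:4] → J6 (4)
Return J6→00: 10.
Total = 9 + 7 + 4 + 6 + 14 + 17 + 4 + 10 = 71.

Total distance 71 via the nearest-neighbour route 00 → H2 → Z5 → M7 → S2 → T1 → R7 → J6 → 00.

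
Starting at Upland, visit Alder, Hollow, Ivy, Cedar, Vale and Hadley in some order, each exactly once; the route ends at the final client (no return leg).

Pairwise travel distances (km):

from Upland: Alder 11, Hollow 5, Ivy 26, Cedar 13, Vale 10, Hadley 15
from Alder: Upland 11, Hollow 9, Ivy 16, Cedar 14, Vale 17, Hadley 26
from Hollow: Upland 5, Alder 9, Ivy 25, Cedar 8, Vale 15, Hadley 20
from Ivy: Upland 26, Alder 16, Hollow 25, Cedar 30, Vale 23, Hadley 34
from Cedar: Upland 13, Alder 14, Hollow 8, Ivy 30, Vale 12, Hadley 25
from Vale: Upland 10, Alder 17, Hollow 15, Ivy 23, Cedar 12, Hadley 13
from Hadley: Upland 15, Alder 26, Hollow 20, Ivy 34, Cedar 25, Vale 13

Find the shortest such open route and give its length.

There are 6! = 720 possible orderings.
Upland → Alder → Hollow → Ivy → Cedar → Vale → Hadley: 11+9+25+30+12+13 = 100
Upland → Alder → Hollow → Ivy → Cedar → Hadley → Vale: 11+9+25+30+25+13 = 113
Upland → Alder → Hollow → Ivy → Vale → Cedar → Hadley: 11+9+25+23+12+25 = 105
Upland → Alder → Hollow → Ivy → Vale → Hadley → Cedar: 11+9+25+23+13+25 = 106
Upland → Alder → Hollow → Ivy → Hadley → Cedar → Vale: 11+9+25+34+25+12 = 116
Upland → Alder → Hollow → Ivy → Hadley → Vale → Cedar: 11+9+25+34+13+12 = 104
Upland → Alder → Hollow → Cedar → Ivy → Vale → Hadley: 11+9+8+30+23+13 = 94
Upland → Alder → Hollow → Cedar → Ivy → Hadley → Vale: 11+9+8+30+34+13 = 105
… (712 more)
Upland → Hadley → Vale → Cedar → Hollow → Alder → Ivy: 15+13+12+8+9+16 = 73  ← best
The minimum is 73.
One shortest path: Upland → Hadley → Vale → Cedar → Hollow → Alder → Ivy.

Minimum one-way distance = 73 km.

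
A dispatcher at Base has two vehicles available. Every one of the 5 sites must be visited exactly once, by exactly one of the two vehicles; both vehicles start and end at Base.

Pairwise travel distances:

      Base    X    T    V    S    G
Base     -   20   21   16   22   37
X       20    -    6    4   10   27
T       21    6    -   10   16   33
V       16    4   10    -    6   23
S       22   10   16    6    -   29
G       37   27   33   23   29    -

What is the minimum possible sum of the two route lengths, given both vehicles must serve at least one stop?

133 — the smallest possible combined total.

Check every non-empty split of the stops between the two vehicles; for each half take its own optimal tour:
  {X} + {T, V, S, G}: 40 + 103 = 143
  {T} + {X, V, S, G}: 42 + 96 = 138
  {X, T} + {V, S, G}: 47 + 88 = 135
  {V} + {X, T, S, G}: 32 + 103 = 135
  {X, V} + {T, S, G}: 40 + 103 = 143
  {T, V} + {X, S, G}: 47 + 96 = 143
  … (15 splits in total)
  {X, T, V, S} + {G}: 59 + 74 = 133  ← best
Best: vehicle 1 Base → T → X → V → S → Base = 59; vehicle 2 Base → G → Base = 74; combined 133.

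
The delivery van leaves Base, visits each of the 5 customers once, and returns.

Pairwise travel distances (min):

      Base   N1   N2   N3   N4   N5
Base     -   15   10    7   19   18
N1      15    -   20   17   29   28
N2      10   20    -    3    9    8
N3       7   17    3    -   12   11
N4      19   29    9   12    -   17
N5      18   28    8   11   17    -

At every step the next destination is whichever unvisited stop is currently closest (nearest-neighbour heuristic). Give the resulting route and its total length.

Nearest-neighbour total = 79 min; route Base → N3 → N2 → N5 → N4 → N1 → Base.

From Base: distances to unvisited — N3=7, N2=10, N1=15, N5=18, N4=19. Nearest is N3 (7).
From N3: distances to unvisited — N2=3, N5=11, N4=12, N1=17. Nearest is N2 (3).
From N2: distances to unvisited — N5=8, N4=9, N1=20. Nearest is N5 (8).
From N5: distances to unvisited — N4=17, N1=28. Nearest is N4 (17).
From N4: distances to unvisited — N1=29. Nearest is N1 (29).
Return N1→Base: 15.
Total = 7 + 3 + 8 + 17 + 29 + 15 = 79.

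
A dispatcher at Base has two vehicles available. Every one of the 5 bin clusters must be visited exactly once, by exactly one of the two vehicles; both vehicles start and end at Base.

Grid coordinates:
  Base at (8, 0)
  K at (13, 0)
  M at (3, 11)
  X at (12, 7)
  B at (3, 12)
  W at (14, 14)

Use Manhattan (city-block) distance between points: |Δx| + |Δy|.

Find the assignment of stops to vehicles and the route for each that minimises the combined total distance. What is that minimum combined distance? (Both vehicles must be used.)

Try each way of splitting the stops between the two vehicles (each non-empty) and, for each split, find the best tour for each vehicle:
  {K} + {M, X, B, W}: 10 + 50 = 60
  {M} + {K, X, B, W}: 32 + 52 = 84
  {K, M} + {X, B, W}: 42 + 50 = 92
  {X} + {K, M, B, W}: 22 + 50 = 72
  {K, X} + {M, B, W}: 24 + 50 = 74
  {M, X} + {K, B, W}: 40 + 50 = 90
  … (15 splits in total)
Best: vehicle 1 Base → K → Base = 10; vehicle 2 Base → M → B → W → X → Base = 50; combined 60.

60 — the smallest possible combined total.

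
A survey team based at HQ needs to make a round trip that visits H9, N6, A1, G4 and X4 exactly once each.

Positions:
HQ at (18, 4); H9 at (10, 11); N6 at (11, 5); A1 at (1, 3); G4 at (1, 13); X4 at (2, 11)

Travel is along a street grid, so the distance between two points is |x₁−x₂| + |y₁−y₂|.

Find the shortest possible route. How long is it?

Minimum total distance: 54.

There are 60 distinct closed tours to check (reversals are equivalent).
HQ → H9 → N6 → A1 → G4 → X4 → HQ: 15+7+12+10+3+23 = 70
HQ → H9 → N6 → A1 → X4 → G4 → HQ: 15+7+12+9+3+26 = 72
HQ → H9 → N6 → G4 → A1 → X4 → HQ: 15+7+18+10+9+23 = 82
HQ → H9 → N6 → G4 → X4 → A1 → HQ: 15+7+18+3+9+18 = 70
HQ → H9 → N6 → X4 → A1 → G4 → HQ: 15+7+15+9+10+26 = 82
HQ → H9 → N6 → X4 → G4 → A1 → HQ: 15+7+15+3+10+18 = 68
HQ → H9 → A1 → N6 → G4 → X4 → HQ: 15+17+12+18+3+23 = 88
HQ → H9 → A1 → N6 → X4 → G4 → HQ: 15+17+12+15+3+26 = 88
HQ → H9 → A1 → G4 → N6 → X4 → HQ: 15+17+10+18+15+23 = 98
HQ → H9 → A1 → G4 → X4 → N6 → HQ: 15+17+10+3+15+8 = 68
HQ → H9 → A1 → X4 → N6 → G4 → HQ: 15+17+9+15+18+26 = 100
HQ → H9 → A1 → X4 → G4 → N6 → HQ: 15+17+9+3+18+8 = 70
HQ → H9 → G4 → N6 → A1 → X4 → HQ: 15+11+18+12+9+23 = 88
HQ → H9 → G4 → N6 → X4 → A1 → HQ: 15+11+18+15+9+18 = 86
… (46 more)
HQ → N6 → H9 → X4 → G4 → A1 → HQ: 8+7+8+3+10+18 = 54  ← best
The minimum is 54.
One optimal route: HQ → N6 → H9 → X4 → G4 → A1 → HQ (or its reverse).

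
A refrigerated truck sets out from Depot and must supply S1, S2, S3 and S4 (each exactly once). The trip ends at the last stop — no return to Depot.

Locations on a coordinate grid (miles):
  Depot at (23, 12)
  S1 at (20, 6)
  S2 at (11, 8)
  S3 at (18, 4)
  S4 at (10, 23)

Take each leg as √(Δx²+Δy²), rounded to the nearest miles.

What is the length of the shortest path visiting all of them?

Shortest open route: 33 miles.

There are 4! = 24 possible orderings.
Depot→S1→S2→S3→S4: 7+9+8+21 = 45
Depot→S1→S2→S4→S3: 7+9+15+21 = 52
Depot→S1→S3→S2→S4: 7+3+8+15 = 33
Depot→S1→S3→S4→S2: 7+3+21+15 = 46
Depot→S1→S4→S2→S3: 7+20+15+8 = 50
Depot→S1→S4→S3→S2: 7+20+21+8 = 56
Depot→S2→S1→S3→S4: 13+9+3+21 = 46
Depot→S2→S1→S4→S3: 13+9+20+21 = 63
Depot→S2→S3→S1→S4: 13+8+3+20 = 44
Depot→S2→S3→S4→S1: 13+8+21+20 = 62
Depot→S2→S4→S1→S3: 13+15+20+3 = 51
Depot→S2→S4→S3→S1: 13+15+21+3 = 52
Depot→S3→S1→S2→S4: 9+3+9+15 = 36
Depot→S3→S1→S4→S2: 9+3+20+15 = 47
… (10 more)
The minimum is 33.
One shortest path: Depot → S1 → S3 → S2 → S4.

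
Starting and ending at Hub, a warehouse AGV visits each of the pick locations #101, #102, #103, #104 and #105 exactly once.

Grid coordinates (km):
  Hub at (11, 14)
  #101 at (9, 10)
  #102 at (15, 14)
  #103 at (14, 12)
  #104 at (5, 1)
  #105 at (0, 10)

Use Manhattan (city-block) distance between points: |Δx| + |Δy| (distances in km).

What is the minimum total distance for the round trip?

Hub-#101-#102-#103-#104-#105-Hub: 6+10+3+20+14+15 = 68
Hub-#101-#102-#103-#105-#104-Hub: 6+10+3+16+14+19 = 68
Hub-#101-#102-#104-#103-#105-Hub: 6+10+23+20+16+15 = 90
Hub-#101-#102-#104-#105-#103-Hub: 6+10+23+14+16+5 = 74
Hub-#101-#102-#105-#103-#104-Hub: 6+10+19+16+20+19 = 90
Hub-#101-#102-#105-#104-#103-Hub: 6+10+19+14+20+5 = 74
Hub-#101-#103-#102-#104-#105-Hub: 6+7+3+23+14+15 = 68
Hub-#101-#103-#102-#105-#104-Hub: 6+7+3+19+14+19 = 68
Hub-#101-#103-#104-#102-#105-Hub: 6+7+20+23+19+15 = 90
Hub-#101-#103-#104-#105-#102-Hub: 6+7+20+14+19+4 = 70
Hub-#101-#103-#105-#102-#104-Hub: 6+7+16+19+23+19 = 90
Hub-#101-#103-#105-#104-#102-Hub: 6+7+16+14+23+4 = 70
Hub-#101-#104-#102-#103-#105-Hub: 6+13+23+3+16+15 = 76
Hub-#101-#104-#102-#105-#103-Hub: 6+13+23+19+16+5 = 82
… (46 more)
Hub-#101-#104-#105-#103-#102-Hub: 6+13+14+16+3+4 = 56  ← best
The minimum is 56.
One optimal route: Hub → #101 → #104 → #105 → #103 → #102 → Hub (or its reverse).

Minimum total distance: 56 km.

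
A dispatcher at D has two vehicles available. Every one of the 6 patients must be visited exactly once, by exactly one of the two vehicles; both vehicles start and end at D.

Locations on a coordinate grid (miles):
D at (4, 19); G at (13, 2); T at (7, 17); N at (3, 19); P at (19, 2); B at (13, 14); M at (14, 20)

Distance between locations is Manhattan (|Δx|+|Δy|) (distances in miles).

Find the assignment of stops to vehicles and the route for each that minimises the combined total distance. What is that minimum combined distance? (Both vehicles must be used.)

Check every non-empty split of the stops between the two vehicles; for each half take its own optimal tour:
  {G} + {T, N, P, B, M}: 52 + 68 = 120
  {T} + {G, N, P, B, M}: 10 + 68 = 78
  {G, T} + {N, P, B, M}: 52 + 68 = 120
  {N} + {G, T, P, B, M}: 2 + 66 = 68
  {G, N} + {T, P, B, M}: 54 + 66 = 120
  {T, N} + {G, P, B, M}: 12 + 66 = 78
  … (31 splits in total)
Best: vehicle 1 D → N → D = 2; vehicle 2 D → T → B → G → P → M → D = 66; combined 68.

68 miles — the smallest possible combined total.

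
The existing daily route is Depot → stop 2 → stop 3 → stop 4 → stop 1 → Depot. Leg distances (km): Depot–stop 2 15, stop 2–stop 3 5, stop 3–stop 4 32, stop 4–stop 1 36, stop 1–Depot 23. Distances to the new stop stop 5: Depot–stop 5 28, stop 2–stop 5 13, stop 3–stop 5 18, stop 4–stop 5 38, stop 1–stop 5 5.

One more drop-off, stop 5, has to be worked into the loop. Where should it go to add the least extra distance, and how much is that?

Insertion cost between consecutive stops i–j is d(i,stop 5) + d(stop 5,j) − d(i,j):
  between Depot and stop 2: 28 + 13 − 15 = 26
  between stop 2 and stop 3: 13 + 18 − 5 = 26
  between stop 3 and stop 4: 18 + 38 − 32 = 24
  between stop 4 and stop 1: 38 + 5 − 36 = 7
  between stop 1 and Depot: 5 + 28 − 23 = 10
Cheapest insertion is between stop 4 and stop 1, adding 7.
New total = 111 + 7 = 118.

Minimum extra distance: 7 km, inserting stop 5 between stop 4 and stop 1.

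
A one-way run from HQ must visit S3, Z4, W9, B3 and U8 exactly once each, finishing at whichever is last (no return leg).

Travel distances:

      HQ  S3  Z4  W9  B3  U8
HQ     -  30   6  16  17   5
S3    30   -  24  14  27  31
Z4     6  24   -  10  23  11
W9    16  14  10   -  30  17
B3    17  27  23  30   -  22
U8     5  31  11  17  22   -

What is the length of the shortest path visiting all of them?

67 — the minimum one-way total.

There are 5! = 120 possible orderings.
HQ - S3 - Z4 - W9 - B3 - U8: 30+24+10+30+22 = 116
HQ - S3 - Z4 - W9 - U8 - B3: 30+24+10+17+22 = 103
HQ - S3 - Z4 - B3 - W9 - U8: 30+24+23+30+17 = 124
HQ - S3 - Z4 - B3 - U8 - W9: 30+24+23+22+17 = 116
HQ - S3 - Z4 - U8 - W9 - B3: 30+24+11+17+30 = 112
HQ - S3 - Z4 - U8 - B3 - W9: 30+24+11+22+30 = 117
HQ - S3 - W9 - Z4 - B3 - U8: 30+14+10+23+22 = 99
HQ - S3 - W9 - Z4 - U8 - B3: 30+14+10+11+22 = 87
HQ - S3 - W9 - B3 - Z4 - U8: 30+14+30+23+11 = 108
HQ - S3 - W9 - B3 - U8 - Z4: 30+14+30+22+11 = 107
HQ - S3 - W9 - U8 - Z4 - B3: 30+14+17+11+23 = 95
HQ - S3 - W9 - U8 - B3 - Z4: 30+14+17+22+23 = 106
HQ - S3 - B3 - Z4 - W9 - U8: 30+27+23+10+17 = 107
HQ - S3 - B3 - Z4 - U8 - W9: 30+27+23+11+17 = 108
… (106 more)
HQ - U8 - Z4 - W9 - S3 - B3: 5+11+10+14+27 = 67  ← best
The minimum is 67.
One shortest path: HQ → U8 → Z4 → W9 → S3 → B3.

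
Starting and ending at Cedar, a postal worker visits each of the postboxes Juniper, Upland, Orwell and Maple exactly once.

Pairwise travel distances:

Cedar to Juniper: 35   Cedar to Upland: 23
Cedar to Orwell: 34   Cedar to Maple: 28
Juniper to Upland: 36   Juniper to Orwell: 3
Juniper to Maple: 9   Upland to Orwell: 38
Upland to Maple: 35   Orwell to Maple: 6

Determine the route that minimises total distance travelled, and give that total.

96 — the shortest possible round trip.

There are 12 distinct closed tours to check (reversals are equivalent).
Cedar-Juniper-Upland-Orwell-Maple-Cedar: 35+36+38+6+28 = 143
Cedar-Juniper-Upland-Maple-Orwell-Cedar: 35+36+35+6+34 = 146
Cedar-Juniper-Orwell-Upland-Maple-Cedar: 35+3+38+35+28 = 139
Cedar-Juniper-Orwell-Maple-Upland-Cedar: 35+3+6+35+23 = 102
Cedar-Juniper-Maple-Upland-Orwell-Cedar: 35+9+35+38+34 = 151
Cedar-Juniper-Maple-Orwell-Upland-Cedar: 35+9+6+38+23 = 111
Cedar-Upland-Juniper-Orwell-Maple-Cedar: 23+36+3+6+28 = 96
Cedar-Upland-Juniper-Maple-Orwell-Cedar: 23+36+9+6+34 = 108
Cedar-Upland-Orwell-Juniper-Maple-Cedar: 23+38+3+9+28 = 101
Cedar-Upland-Maple-Juniper-Orwell-Cedar: 23+35+9+3+34 = 104
Cedar-Orwell-Juniper-Upland-Maple-Cedar: 34+3+36+35+28 = 136
Cedar-Orwell-Upland-Juniper-Maple-Cedar: 34+38+36+9+28 = 145
The minimum is 96.
One optimal route: Cedar → Upland → Juniper → Orwell → Maple → Cedar (or its reverse).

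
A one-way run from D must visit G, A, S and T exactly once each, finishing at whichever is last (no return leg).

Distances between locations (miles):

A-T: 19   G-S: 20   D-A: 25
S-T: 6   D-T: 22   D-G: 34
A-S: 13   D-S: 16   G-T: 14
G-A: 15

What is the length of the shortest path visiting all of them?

There are 4! = 24 possible orderings.
D→G→A→S→T: 34+15+13+6 = 68
D→G→A→T→S: 34+15+19+6 = 74
D→G→S→A→T: 34+20+13+19 = 86
D→G→S→T→A: 34+20+6+19 = 79
D→G→T→A→S: 34+14+19+13 = 80
D→G→T→S→A: 34+14+6+13 = 67
D→A→G→S→T: 25+15+20+6 = 66
D→A→G→T→S: 25+15+14+6 = 60
D→A→S→G→T: 25+13+20+14 = 72
D→A→S→T→G: 25+13+6+14 = 58
D→A→T→G→S: 25+19+14+20 = 78
D→A→T→S→G: 25+19+6+20 = 70
D→S→G→A→T: 16+20+15+19 = 70
D→S→G→T→A: 16+20+14+19 = 69
… (10 more)
D→S→T→G→A: 16+6+14+15 = 51  ← best
The minimum is 51.
One shortest path: D → S → T → G → A.

Minimum one-way distance = 51 miles.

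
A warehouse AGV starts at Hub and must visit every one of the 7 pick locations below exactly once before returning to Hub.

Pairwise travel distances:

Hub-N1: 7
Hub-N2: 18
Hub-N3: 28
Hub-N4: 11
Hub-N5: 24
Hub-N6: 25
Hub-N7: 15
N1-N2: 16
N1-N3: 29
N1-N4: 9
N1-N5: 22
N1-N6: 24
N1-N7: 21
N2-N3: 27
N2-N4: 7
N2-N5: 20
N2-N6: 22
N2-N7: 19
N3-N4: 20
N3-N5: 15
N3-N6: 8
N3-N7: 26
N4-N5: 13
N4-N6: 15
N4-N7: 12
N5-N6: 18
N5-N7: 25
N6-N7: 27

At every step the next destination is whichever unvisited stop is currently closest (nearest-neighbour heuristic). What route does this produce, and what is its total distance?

From Hub: distances to unvisited — N1=7, N4=11, N7=15, N2=18, N5=24, N6=25, N3=28. Nearest is N1 (7).
From N1: distances to unvisited — N4=9, N2=16, N7=21, N5=22, N6=24, N3=29. Nearest is N4 (9).
From N4: distances to unvisited — N2=7, N7=12, N5=13, N6=15, N3=20. Nearest is N2 (7).
From N2: distances to unvisited — N7=19, N5=20, N6=22, N3=27. Nearest is N7 (19).
From N7: distances to unvisited — N5=25, N3=26, N6=27. Nearest is N5 (25).
From N5: distances to unvisited — N3=15, N6=18. Nearest is N3 (15).
From N3: distances to unvisited — N6=8. Nearest is N6 (8).
Return N6→Hub: 25.
Total = 7 + 9 + 7 + 19 + 25 + 15 + 8 + 25 = 115.

115 along Hub → N1 → N4 → N2 → N7 → N5 → N3 → N6 → Hub.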